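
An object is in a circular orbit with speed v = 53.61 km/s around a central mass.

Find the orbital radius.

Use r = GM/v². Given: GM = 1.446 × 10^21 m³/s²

Convert to SI: v = 53.61 km/s = 53610 m/s.
For a circular orbit, v² = GM / r, so r = GM / v².
r = 1.446e+21 / (53610)² m ≈ 5.031e+11 m = 503.1 Gm.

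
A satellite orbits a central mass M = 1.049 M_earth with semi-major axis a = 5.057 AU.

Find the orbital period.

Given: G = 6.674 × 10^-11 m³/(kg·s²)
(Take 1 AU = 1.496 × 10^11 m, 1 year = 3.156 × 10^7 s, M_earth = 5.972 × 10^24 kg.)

Convert to SI: a = 5.057 AU = 7.56527e+11 m; M = 1.049 M_earth = 6.26463e+24 kg.
GM = G · M = 6.674e-11 · 6.26463e+24 = 4.18101e+14 m³/s².
Kepler's third law: T = 2π √(a³ / GM).
Substituting a = 7.56527e+11 m and GM = 4.18101e+14 m³/s²:
T = 2π √((7.56527e+11)³ / 4.18101e+14) s
T ≈ 2.022e+11 s = 6407 years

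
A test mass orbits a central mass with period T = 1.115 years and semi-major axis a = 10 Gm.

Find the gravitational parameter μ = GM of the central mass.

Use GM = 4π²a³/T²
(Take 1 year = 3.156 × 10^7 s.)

Convert to SI: T = 1.115 years = 3.51894e+07 s; a = 10 Gm = 1e+10 m.
GM = 4π² · a³ / T².
GM = 4π² · (1e+10)³ / (3.51894e+07)² m³/s² ≈ 3.188e+16 m³/s² = 3.188 × 10^16 m³/s².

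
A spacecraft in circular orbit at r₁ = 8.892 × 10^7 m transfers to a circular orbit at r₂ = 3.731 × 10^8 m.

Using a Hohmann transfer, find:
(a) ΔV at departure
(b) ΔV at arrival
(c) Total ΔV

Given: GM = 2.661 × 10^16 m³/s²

Transfer semi-major axis: a_t = (r₁ + r₂)/2 = (8.892e+07 + 3.731e+08)/2 = 2.3101e+08 m.
Circular speeds: v₁ = √(GM/r₁) = 17299.1 m/s, v₂ = √(GM/r₂) = 8445.2 m/s.
Transfer speeds (vis-viva v² = GM(2/r − 1/a_t)): v₁ᵗ = 21984.7 m/s, v₂ᵗ = 5239.55 m/s.
(a) ΔV₁ = |v₁ᵗ − v₁| ≈ 4686 m/s = 4.686 km/s.
(b) ΔV₂ = |v₂ − v₂ᵗ| ≈ 3206 m/s = 3.206 km/s.
(c) ΔV_total = ΔV₁ + ΔV₂ ≈ 7891 m/s = 7.891 km/s.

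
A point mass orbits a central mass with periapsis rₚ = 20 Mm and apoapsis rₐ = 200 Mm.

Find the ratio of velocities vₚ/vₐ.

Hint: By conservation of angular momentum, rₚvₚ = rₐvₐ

Convert to SI: rₚ = 20 Mm = 2e+07 m; rₐ = 200 Mm = 2e+08 m.
Conservation of angular momentum gives rₚvₚ = rₐvₐ, so vₚ/vₐ = rₐ/rₚ.
vₚ/vₐ = 2e+08 / 2e+07 ≈ 10.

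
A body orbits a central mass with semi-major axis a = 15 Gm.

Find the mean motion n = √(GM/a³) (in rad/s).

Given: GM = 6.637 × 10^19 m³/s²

Convert to SI: a = 15 Gm = 1.5e+10 m.
n = √(GM / a³).
n = √(6.637e+19 / (1.5e+10)³) rad/s ≈ 4.435e-06 rad/s.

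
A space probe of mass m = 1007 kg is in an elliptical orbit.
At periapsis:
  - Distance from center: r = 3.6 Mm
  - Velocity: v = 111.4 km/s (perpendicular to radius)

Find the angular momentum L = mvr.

Convert to SI: r = 3.6 Mm = 3.6e+06 m; v = 111.4 km/s = 111400 m/s.
Since v is perpendicular to r, L = m · v · r.
L = 1007 · 111400 · 3.6e+06 kg·m²/s ≈ 4.038e+14 kg·m²/s.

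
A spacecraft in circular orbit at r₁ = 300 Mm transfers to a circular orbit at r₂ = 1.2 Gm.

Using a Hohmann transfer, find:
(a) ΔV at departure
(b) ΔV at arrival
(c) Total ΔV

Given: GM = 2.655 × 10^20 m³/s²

Convert to SI: r₁ = 300 Mm = 3e+08 m; r₂ = 1.2 Gm = 1.2e+09 m.
Transfer semi-major axis: a_t = (r₁ + r₂)/2 = (3e+08 + 1.2e+09)/2 = 7.5e+08 m.
Circular speeds: v₁ = √(GM/r₁) = 940744 m/s, v₂ = √(GM/r₂) = 470372 m/s.
Transfer speeds (vis-viva v² = GM(2/r − 1/a_t)): v₁ᵗ = 1.18996e+06 m/s, v₂ᵗ = 297489 m/s.
(a) ΔV₁ = |v₁ᵗ − v₁| ≈ 2.492e+05 m/s = 249.2 km/s.
(b) ΔV₂ = |v₂ − v₂ᵗ| ≈ 1.729e+05 m/s = 172.9 km/s.
(c) ΔV_total = ΔV₁ + ΔV₂ ≈ 4.221e+05 m/s = 422.1 km/s.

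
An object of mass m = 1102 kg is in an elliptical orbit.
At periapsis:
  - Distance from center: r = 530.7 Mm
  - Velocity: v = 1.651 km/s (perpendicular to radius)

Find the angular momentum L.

Convert to SI: r = 530.7 Mm = 5.307e+08 m; v = 1.651 km/s = 1651 m/s.
Since v is perpendicular to r, L = m · v · r.
L = 1102 · 1651 · 5.307e+08 kg·m²/s ≈ 9.656e+14 kg·m²/s.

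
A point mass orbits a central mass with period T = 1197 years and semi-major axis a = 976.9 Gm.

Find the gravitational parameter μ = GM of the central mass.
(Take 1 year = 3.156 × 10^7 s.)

Convert to SI: T = 1197 years = 3.77773e+10 s; a = 976.9 Gm = 9.769e+11 m.
GM = 4π² · a³ / T².
GM = 4π² · (9.769e+11)³ / (3.77773e+10)² m³/s² ≈ 2.579e+16 m³/s² = 2.579 × 10^16 m³/s².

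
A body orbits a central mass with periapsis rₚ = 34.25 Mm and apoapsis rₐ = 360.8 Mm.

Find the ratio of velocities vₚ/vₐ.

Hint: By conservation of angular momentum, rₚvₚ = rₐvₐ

Convert to SI: rₚ = 34.25 Mm = 3.425e+07 m; rₐ = 360.8 Mm = 3.608e+08 m.
Conservation of angular momentum gives rₚvₚ = rₐvₐ, so vₚ/vₐ = rₐ/rₚ.
vₚ/vₐ = 3.608e+08 / 3.425e+07 ≈ 10.53.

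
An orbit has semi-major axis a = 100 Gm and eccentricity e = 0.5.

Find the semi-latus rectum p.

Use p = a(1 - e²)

Convert to SI: a = 100 Gm = 1e+11 m.
p = a (1 − e²).
p = 1e+11 · (1 − (0.5)²) = 1e+11 · 0.75 ≈ 7.5e+10 m = 75 Gm.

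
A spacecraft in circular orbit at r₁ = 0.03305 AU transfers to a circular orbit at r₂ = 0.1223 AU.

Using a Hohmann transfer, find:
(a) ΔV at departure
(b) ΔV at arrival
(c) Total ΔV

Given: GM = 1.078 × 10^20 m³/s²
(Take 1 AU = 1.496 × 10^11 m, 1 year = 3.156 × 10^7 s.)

Convert to SI: r₁ = 0.03305 AU = 4.94428e+09 m; r₂ = 0.1223 AU = 1.82961e+10 m.
Transfer semi-major axis: a_t = (r₁ + r₂)/2 = (4.94428e+09 + 1.82961e+10)/2 = 1.16202e+10 m.
Circular speeds: v₁ = √(GM/r₁) = 147658 m/s, v₂ = √(GM/r₂) = 76759.2 m/s.
Transfer speeds (vis-viva v² = GM(2/r − 1/a_t)): v₁ᵗ = 185281 m/s, v₂ᵗ = 50069.8 m/s.
(a) ΔV₁ = |v₁ᵗ − v₁| ≈ 3.762e+04 m/s = 7.937 AU/year.
(b) ΔV₂ = |v₂ − v₂ᵗ| ≈ 2.669e+04 m/s = 5.63 AU/year.
(c) ΔV_total = ΔV₁ + ΔV₂ ≈ 6.431e+04 m/s = 13.57 AU/year.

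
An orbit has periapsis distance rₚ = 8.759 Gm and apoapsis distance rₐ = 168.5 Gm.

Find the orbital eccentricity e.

Convert to SI: rₚ = 8.759 Gm = 8.759e+09 m; rₐ = 168.5 Gm = 1.685e+11 m.
e = (rₐ − rₚ) / (rₐ + rₚ).
e = (1.685e+11 − 8.759e+09) / (1.685e+11 + 8.759e+09) = 1.59741e+11 / 1.77259e+11 ≈ 0.9012.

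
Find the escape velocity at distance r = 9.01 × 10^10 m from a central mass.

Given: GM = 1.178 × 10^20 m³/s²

Escape velocity comes from setting total energy to zero: ½v² − GM/r = 0 ⇒ v_esc = √(2GM / r).
v_esc = √(2 · 1.178e+20 / 9.01e+10) m/s ≈ 5.114e+04 m/s = 51.14 km/s.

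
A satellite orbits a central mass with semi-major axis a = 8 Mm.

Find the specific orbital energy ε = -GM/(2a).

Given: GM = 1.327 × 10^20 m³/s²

Convert to SI: a = 8 Mm = 8e+06 m.
ε = −GM / (2a).
ε = −1.327e+20 / (2 · 8e+06) J/kg ≈ -8.294e+12 J/kg = -8294 GJ/kg.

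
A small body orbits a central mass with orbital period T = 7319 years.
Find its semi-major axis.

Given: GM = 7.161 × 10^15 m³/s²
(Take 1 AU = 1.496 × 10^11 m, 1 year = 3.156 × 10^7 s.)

Convert to SI: T = 7319 years = 2.30988e+11 s.
Invert Kepler's third law: a = (GM · T² / (4π²))^(1/3).
Substituting T = 2.30988e+11 s and GM = 7.161e+15 m³/s²:
a = (7.161e+15 · (2.30988e+11)² / (4π²))^(1/3) m
a ≈ 2.131e+12 m = 14.25 AU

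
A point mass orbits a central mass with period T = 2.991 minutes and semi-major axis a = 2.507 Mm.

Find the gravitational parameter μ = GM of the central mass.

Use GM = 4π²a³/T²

Convert to SI: T = 2.991 minutes = 179.46 s; a = 2.507 Mm = 2.507e+06 m.
GM = 4π² · a³ / T².
GM = 4π² · (2.507e+06)³ / (179.46)² m³/s² ≈ 1.931e+16 m³/s² = 1.931 × 10^16 m³/s².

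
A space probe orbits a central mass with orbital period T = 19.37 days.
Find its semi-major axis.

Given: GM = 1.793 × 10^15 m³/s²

Convert to SI: T = 19.37 days = 1.67357e+06 s.
Invert Kepler's third law: a = (GM · T² / (4π²))^(1/3).
Substituting T = 1.67357e+06 s and GM = 1.793e+15 m³/s²:
a = (1.793e+15 · (1.67357e+06)² / (4π²))^(1/3) m
a ≈ 5.029e+08 m = 502.9 Mm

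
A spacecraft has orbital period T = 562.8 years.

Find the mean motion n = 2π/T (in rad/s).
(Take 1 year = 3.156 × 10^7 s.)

Convert to SI: T = 562.8 years = 1.7762e+10 s.
n = 2π / T.
n = 2π / 1.7762e+10 s ≈ 3.537e-10 rad/s.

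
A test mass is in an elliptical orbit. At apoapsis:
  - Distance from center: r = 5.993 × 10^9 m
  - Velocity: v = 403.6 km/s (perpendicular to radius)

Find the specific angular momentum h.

Convert to SI: v = 403.6 km/s = 403600 m/s.
With v perpendicular to r, h = r · v.
h = 5.993e+09 · 403600 m²/s ≈ 2.419e+15 m²/s.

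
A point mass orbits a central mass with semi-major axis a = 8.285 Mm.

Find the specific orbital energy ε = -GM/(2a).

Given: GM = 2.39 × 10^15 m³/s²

Convert to SI: a = 8.285 Mm = 8.285e+06 m.
ε = −GM / (2a).
ε = −2.39e+15 / (2 · 8.285e+06) J/kg ≈ -1.442e+08 J/kg = -144.2 MJ/kg.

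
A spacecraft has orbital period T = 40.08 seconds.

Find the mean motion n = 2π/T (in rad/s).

n = 2π / T.
n = 2π / 40.08 s ≈ 0.1568 rad/s.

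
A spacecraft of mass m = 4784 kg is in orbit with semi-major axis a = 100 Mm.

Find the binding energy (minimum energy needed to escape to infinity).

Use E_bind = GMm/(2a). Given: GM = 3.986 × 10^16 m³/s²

Convert to SI: a = 100 Mm = 1e+08 m.
Total orbital energy is E = −GMm/(2a); binding energy is E_bind = −E = GMm/(2a).
E_bind = 3.986e+16 · 4784 / (2 · 1e+08) J ≈ 9.535e+11 J = 953.5 GJ.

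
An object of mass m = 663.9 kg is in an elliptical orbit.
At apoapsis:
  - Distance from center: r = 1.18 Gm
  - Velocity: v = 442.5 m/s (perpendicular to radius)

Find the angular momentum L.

Convert to SI: r = 1.18 Gm = 1.18e+09 m.
Since v is perpendicular to r, L = m · v · r.
L = 663.9 · 442.5 · 1.18e+09 kg·m²/s ≈ 3.467e+14 kg·m²/s.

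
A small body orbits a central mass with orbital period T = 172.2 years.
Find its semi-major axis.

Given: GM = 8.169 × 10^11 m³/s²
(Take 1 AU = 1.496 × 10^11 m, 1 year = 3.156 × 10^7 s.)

Convert to SI: T = 172.2 years = 5.43463e+09 s.
Invert Kepler's third law: a = (GM · T² / (4π²))^(1/3).
Substituting T = 5.43463e+09 s and GM = 8.169e+11 m³/s²:
a = (8.169e+11 · (5.43463e+09)² / (4π²))^(1/3) m
a ≈ 8.486e+09 m = 0.05673 AU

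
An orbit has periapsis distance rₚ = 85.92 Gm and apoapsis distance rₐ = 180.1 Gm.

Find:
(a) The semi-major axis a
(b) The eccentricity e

Convert to SI: rₚ = 85.92 Gm = 8.592e+10 m; rₐ = 180.1 Gm = 1.801e+11 m.
(a) a = (rₚ + rₐ) / 2 = (8.592e+10 + 1.801e+11) / 2 ≈ 1.33e+11 m = 133 Gm.
(b) e = (rₐ − rₚ) / (rₐ + rₚ) = (1.801e+11 − 8.592e+10) / (1.801e+11 + 8.592e+10) ≈ 0.354.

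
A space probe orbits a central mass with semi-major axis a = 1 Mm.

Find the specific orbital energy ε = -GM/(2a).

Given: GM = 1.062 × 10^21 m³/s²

Convert to SI: a = 1 Mm = 1e+06 m.
ε = −GM / (2a).
ε = −1.062e+21 / (2 · 1e+06) J/kg ≈ -5.31e+14 J/kg = -5.31e+05 GJ/kg.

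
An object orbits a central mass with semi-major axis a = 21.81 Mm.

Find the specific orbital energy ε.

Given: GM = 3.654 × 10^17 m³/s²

Convert to SI: a = 21.81 Mm = 2.181e+07 m.
ε = −GM / (2a).
ε = −3.654e+17 / (2 · 2.181e+07) J/kg ≈ -8.377e+09 J/kg = -8.377 GJ/kg.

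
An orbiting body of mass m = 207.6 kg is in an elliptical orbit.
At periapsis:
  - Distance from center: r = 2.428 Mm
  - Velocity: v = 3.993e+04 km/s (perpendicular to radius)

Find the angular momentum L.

Convert to SI: r = 2.428 Mm = 2.428e+06 m; v = 3.993e+04 km/s = 3.993e+07 m/s.
Since v is perpendicular to r, L = m · v · r.
L = 207.6 · 3.993e+07 · 2.428e+06 kg·m²/s ≈ 2.013e+16 kg·m²/s.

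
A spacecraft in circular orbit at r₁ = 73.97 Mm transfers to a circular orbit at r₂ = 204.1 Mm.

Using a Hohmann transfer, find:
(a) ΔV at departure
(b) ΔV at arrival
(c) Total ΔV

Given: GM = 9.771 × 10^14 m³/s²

Convert to SI: r₁ = 73.97 Mm = 7.397e+07 m; r₂ = 204.1 Mm = 2.041e+08 m.
Transfer semi-major axis: a_t = (r₁ + r₂)/2 = (7.397e+07 + 2.041e+08)/2 = 1.39035e+08 m.
Circular speeds: v₁ = √(GM/r₁) = 3634.48 m/s, v₂ = √(GM/r₂) = 2188 m/s.
Transfer speeds (vis-viva v² = GM(2/r − 1/a_t)): v₁ᵗ = 4403.53 m/s, v₂ᵗ = 1595.93 m/s.
(a) ΔV₁ = |v₁ᵗ − v₁| ≈ 769.1 m/s = 769.1 m/s.
(b) ΔV₂ = |v₂ − v₂ᵗ| ≈ 592.1 m/s = 592.1 m/s.
(c) ΔV_total = ΔV₁ + ΔV₂ ≈ 1361 m/s = 1.361 km/s.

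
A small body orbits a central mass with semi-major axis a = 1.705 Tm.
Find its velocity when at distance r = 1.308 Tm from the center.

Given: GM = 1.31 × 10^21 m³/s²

Convert to SI: a = 1.705 Tm = 1.705e+12 m; r = 1.308 Tm = 1.308e+12 m.
Vis-viva: v = √(GM · (2/r − 1/a)).
2/r − 1/a = 2/1.308e+12 − 1/1.705e+12 = 9.42542e-13 m⁻¹.
v = √(1.31e+21 · 9.42542e-13) m/s ≈ 3.514e+04 m/s = 35.14 km/s.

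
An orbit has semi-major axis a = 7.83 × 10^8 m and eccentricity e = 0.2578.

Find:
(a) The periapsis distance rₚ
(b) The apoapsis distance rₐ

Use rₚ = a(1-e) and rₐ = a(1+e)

(a) rₚ = a(1 − e) = 7.83e+08 · (1 − 0.2578) = 7.83e+08 · 0.7422 ≈ 5.811e+08 m = 5.811 × 10^8 m.
(b) rₐ = a(1 + e) = 7.83e+08 · (1 + 0.2578) = 7.83e+08 · 1.2578 ≈ 9.849e+08 m = 9.849 × 10^8 m.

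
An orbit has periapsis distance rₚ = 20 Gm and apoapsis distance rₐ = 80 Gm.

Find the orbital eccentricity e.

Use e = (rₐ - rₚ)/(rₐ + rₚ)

Convert to SI: rₚ = 20 Gm = 2e+10 m; rₐ = 80 Gm = 8e+10 m.
e = (rₐ − rₚ) / (rₐ + rₚ).
e = (8e+10 − 2e+10) / (8e+10 + 2e+10) = 6e+10 / 1e+11 ≈ 0.6.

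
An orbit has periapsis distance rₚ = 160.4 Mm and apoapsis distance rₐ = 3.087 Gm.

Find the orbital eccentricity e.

Convert to SI: rₚ = 160.4 Mm = 1.604e+08 m; rₐ = 3.087 Gm = 3.087e+09 m.
e = (rₐ − rₚ) / (rₐ + rₚ).
e = (3.087e+09 − 1.604e+08) / (3.087e+09 + 1.604e+08) = 2.9266e+09 / 3.2474e+09 ≈ 0.9012.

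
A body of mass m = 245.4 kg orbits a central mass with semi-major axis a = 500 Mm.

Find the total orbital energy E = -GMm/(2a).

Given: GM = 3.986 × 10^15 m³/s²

Convert to SI: a = 500 Mm = 5e+08 m.
E = −GMm / (2a).
E = −3.986e+15 · 245.4 / (2 · 5e+08) J ≈ -9.782e+08 J = -978.2 MJ.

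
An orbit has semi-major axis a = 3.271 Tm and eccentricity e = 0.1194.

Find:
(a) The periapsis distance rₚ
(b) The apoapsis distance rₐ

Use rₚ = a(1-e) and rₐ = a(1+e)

Convert to SI: a = 3.271 Tm = 3.271e+12 m.
(a) rₚ = a(1 − e) = 3.271e+12 · (1 − 0.1194) = 3.271e+12 · 0.8806 ≈ 2.88e+12 m = 2.88 Tm.
(b) rₐ = a(1 + e) = 3.271e+12 · (1 + 0.1194) = 3.271e+12 · 1.1194 ≈ 3.662e+12 m = 3.662 Tm.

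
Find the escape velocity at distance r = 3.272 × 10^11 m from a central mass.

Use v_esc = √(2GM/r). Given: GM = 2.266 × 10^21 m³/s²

Escape velocity comes from setting total energy to zero: ½v² − GM/r = 0 ⇒ v_esc = √(2GM / r).
v_esc = √(2 · 2.266e+21 / 3.272e+11) m/s ≈ 1.177e+05 m/s = 117.7 km/s.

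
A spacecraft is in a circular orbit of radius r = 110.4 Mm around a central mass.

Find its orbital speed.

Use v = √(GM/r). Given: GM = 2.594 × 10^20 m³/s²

Convert to SI: r = 110.4 Mm = 1.104e+08 m.
For a circular orbit, gravity supplies the centripetal force, so v = √(GM / r).
v = √(2.594e+20 / 1.104e+08) m/s ≈ 1.533e+06 m/s = 1533 km/s.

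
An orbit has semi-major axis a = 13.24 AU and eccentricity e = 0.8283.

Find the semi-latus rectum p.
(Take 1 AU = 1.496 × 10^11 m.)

Convert to SI: a = 13.24 AU = 1.9807e+12 m.
p = a (1 − e²).
p = 1.9807e+12 · (1 − (0.8283)²) = 1.9807e+12 · 0.313919 ≈ 6.218e+11 m = 4.156 AU.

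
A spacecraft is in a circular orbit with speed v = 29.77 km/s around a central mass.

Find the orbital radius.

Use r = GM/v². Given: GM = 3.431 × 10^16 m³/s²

Convert to SI: v = 29.77 km/s = 29770 m/s.
For a circular orbit, v² = GM / r, so r = GM / v².
r = 3.431e+16 / (29770)² m ≈ 3.871e+07 m = 3.871 × 10^7 m.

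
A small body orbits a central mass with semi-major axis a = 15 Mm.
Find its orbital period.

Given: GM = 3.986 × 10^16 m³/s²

Convert to SI: a = 15 Mm = 1.5e+07 m.
Kepler's third law: T = 2π √(a³ / GM).
Substituting a = 1.5e+07 m and GM = 3.986e+16 m³/s²:
T = 2π √((1.5e+07)³ / 3.986e+16) s
T ≈ 1828 s = 30.47 minutes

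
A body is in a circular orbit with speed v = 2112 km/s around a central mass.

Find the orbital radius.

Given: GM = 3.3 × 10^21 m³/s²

Convert to SI: v = 2112 km/s = 2.112e+06 m/s.
For a circular orbit, v² = GM / r, so r = GM / v².
r = 3.3e+21 / (2.112e+06)² m ≈ 7.398e+08 m = 7.398 × 10^8 m.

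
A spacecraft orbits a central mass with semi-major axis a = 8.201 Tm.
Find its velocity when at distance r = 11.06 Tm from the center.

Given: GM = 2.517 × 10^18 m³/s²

Convert to SI: a = 8.201 Tm = 8.201e+12 m; r = 11.06 Tm = 1.106e+13 m.
Vis-viva: v = √(GM · (2/r − 1/a)).
2/r − 1/a = 2/1.106e+13 − 1/8.201e+12 = 5.88955e-14 m⁻¹.
v = √(2.517e+18 · 5.88955e-14) m/s ≈ 385 m/s = 385 m/s.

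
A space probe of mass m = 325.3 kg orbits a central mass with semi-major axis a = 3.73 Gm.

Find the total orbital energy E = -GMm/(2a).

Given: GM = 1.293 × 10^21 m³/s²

Convert to SI: a = 3.73 Gm = 3.73e+09 m.
E = −GMm / (2a).
E = −1.293e+21 · 325.3 / (2 · 3.73e+09) J ≈ -5.638e+13 J = -56.38 TJ.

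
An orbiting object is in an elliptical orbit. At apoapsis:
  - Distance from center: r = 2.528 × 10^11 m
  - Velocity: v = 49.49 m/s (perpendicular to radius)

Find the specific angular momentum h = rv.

With v perpendicular to r, h = r · v.
h = 2.528e+11 · 49.49 m²/s ≈ 1.251e+13 m²/s.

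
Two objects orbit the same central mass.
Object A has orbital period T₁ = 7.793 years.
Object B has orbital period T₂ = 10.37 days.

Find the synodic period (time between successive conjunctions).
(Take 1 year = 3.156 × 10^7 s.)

Convert to SI: T₁ = 7.793 years = 2.45947e+08 s; T₂ = 10.37 days = 895968 s.
T_syn = |T₁ · T₂ / (T₁ − T₂)|.
T_syn = |2.45947e+08 · 895968 / (2.45947e+08 − 895968)| s ≈ 8.992e+05 s = 10.41 days.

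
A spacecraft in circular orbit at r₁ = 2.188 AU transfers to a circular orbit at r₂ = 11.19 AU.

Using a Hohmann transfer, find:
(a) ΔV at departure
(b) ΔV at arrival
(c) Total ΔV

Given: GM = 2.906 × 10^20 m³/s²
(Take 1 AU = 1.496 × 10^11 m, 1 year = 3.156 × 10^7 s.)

Convert to SI: r₁ = 2.188 AU = 3.27325e+11 m; r₂ = 11.19 AU = 1.67402e+12 m.
Transfer semi-major axis: a_t = (r₁ + r₂)/2 = (3.27325e+11 + 1.67402e+12)/2 = 1.00067e+12 m.
Circular speeds: v₁ = √(GM/r₁) = 29796 m/s, v₂ = √(GM/r₂) = 13175.5 m/s.
Transfer speeds (vis-viva v² = GM(2/r − 1/a_t)): v₁ᵗ = 38538.3 m/s, v₂ᵗ = 7535.46 m/s.
(a) ΔV₁ = |v₁ᵗ − v₁| ≈ 8742 m/s = 1.844 AU/year.
(b) ΔV₂ = |v₂ − v₂ᵗ| ≈ 5640 m/s = 1.19 AU/year.
(c) ΔV_total = ΔV₁ + ΔV₂ ≈ 1.438e+04 m/s = 3.034 AU/year.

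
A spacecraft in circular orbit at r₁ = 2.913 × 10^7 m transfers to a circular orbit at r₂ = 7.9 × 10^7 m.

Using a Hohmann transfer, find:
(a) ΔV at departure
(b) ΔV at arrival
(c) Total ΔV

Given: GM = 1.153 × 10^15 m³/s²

Transfer semi-major axis: a_t = (r₁ + r₂)/2 = (2.913e+07 + 7.9e+07)/2 = 5.4065e+07 m.
Circular speeds: v₁ = √(GM/r₁) = 6291.36 m/s, v₂ = √(GM/r₂) = 3820.33 m/s.
Transfer speeds (vis-viva v² = GM(2/r − 1/a_t)): v₁ᵗ = 7605.01 m/s, v₂ᵗ = 2804.23 m/s.
(a) ΔV₁ = |v₁ᵗ − v₁| ≈ 1314 m/s = 1.314 km/s.
(b) ΔV₂ = |v₂ − v₂ᵗ| ≈ 1016 m/s = 1.016 km/s.
(c) ΔV_total = ΔV₁ + ΔV₂ ≈ 2330 m/s = 2.33 km/s.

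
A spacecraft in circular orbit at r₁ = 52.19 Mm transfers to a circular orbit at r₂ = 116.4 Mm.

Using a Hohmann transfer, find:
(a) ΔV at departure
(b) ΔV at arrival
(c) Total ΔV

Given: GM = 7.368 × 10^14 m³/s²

Convert to SI: r₁ = 52.19 Mm = 5.219e+07 m; r₂ = 116.4 Mm = 1.164e+08 m.
Transfer semi-major axis: a_t = (r₁ + r₂)/2 = (5.219e+07 + 1.164e+08)/2 = 8.4295e+07 m.
Circular speeds: v₁ = √(GM/r₁) = 3757.35 m/s, v₂ = √(GM/r₂) = 2515.93 m/s.
Transfer speeds (vis-viva v² = GM(2/r − 1/a_t)): v₁ᵗ = 4415.26 m/s, v₂ᵗ = 1979.66 m/s.
(a) ΔV₁ = |v₁ᵗ − v₁| ≈ 657.9 m/s = 657.9 m/s.
(b) ΔV₂ = |v₂ − v₂ᵗ| ≈ 536.3 m/s = 536.3 m/s.
(c) ΔV_total = ΔV₁ + ΔV₂ ≈ 1194 m/s = 1.194 km/s.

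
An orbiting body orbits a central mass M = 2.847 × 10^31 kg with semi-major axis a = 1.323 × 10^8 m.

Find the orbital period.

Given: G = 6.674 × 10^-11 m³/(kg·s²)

GM = G · M = 6.674e-11 · 2.847e+31 = 1.90009e+21 m³/s².
Kepler's third law: T = 2π √(a³ / GM).
Substituting a = 1.323e+08 m and GM = 1.90009e+21 m³/s²:
T = 2π √((1.323e+08)³ / 1.90009e+21) s
T ≈ 219.3 s = 3.656 minutes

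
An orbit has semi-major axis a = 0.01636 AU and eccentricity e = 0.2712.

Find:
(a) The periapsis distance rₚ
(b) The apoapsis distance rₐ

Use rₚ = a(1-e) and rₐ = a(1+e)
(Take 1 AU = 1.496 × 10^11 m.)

Convert to SI: a = 0.01636 AU = 2.44746e+09 m.
(a) rₚ = a(1 − e) = 2.44746e+09 · (1 − 0.2712) = 2.44746e+09 · 0.7288 ≈ 1.784e+09 m = 0.01192 AU.
(b) rₐ = a(1 + e) = 2.44746e+09 · (1 + 0.2712) = 2.44746e+09 · 1.2712 ≈ 3.111e+09 m = 0.0208 AU.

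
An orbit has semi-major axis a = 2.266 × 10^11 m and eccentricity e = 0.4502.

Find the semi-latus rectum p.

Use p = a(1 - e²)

p = a (1 − e²).
p = 2.266e+11 · (1 − (0.4502)²) = 2.266e+11 · 0.79732 ≈ 1.807e+11 m = 1.807 × 10^11 m.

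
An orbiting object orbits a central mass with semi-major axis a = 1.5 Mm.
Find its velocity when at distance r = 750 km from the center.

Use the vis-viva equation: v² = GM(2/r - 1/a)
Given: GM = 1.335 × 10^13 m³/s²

Convert to SI: a = 1.5 Mm = 1.5e+06 m; r = 750 km = 750000 m.
Vis-viva: v = √(GM · (2/r − 1/a)).
2/r − 1/a = 2/750000 − 1/1.5e+06 = 2e-06 m⁻¹.
v = √(1.335e+13 · 2e-06) m/s ≈ 5167 m/s = 5.167 km/s.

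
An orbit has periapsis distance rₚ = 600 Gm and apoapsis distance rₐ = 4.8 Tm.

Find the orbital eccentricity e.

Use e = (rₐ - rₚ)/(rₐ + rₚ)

Convert to SI: rₚ = 600 Gm = 6e+11 m; rₐ = 4.8 Tm = 4.8e+12 m.
e = (rₐ − rₚ) / (rₐ + rₚ).
e = (4.8e+12 − 6e+11) / (4.8e+12 + 6e+11) = 4.2e+12 / 5.4e+12 ≈ 0.7778.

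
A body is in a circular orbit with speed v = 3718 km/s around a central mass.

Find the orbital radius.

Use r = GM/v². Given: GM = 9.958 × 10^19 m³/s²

Convert to SI: v = 3718 km/s = 3.718e+06 m/s.
For a circular orbit, v² = GM / r, so r = GM / v².
r = 9.958e+19 / (3.718e+06)² m ≈ 7.204e+06 m = 7.204 Mm.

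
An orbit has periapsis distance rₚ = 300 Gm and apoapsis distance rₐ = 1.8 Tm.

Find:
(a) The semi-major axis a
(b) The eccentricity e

Convert to SI: rₚ = 300 Gm = 3e+11 m; rₐ = 1.8 Tm = 1.8e+12 m.
(a) a = (rₚ + rₐ) / 2 = (3e+11 + 1.8e+12) / 2 ≈ 1.05e+12 m = 1.05 Tm.
(b) e = (rₐ − rₚ) / (rₐ + rₚ) = (1.8e+12 − 3e+11) / (1.8e+12 + 3e+11) ≈ 0.7143.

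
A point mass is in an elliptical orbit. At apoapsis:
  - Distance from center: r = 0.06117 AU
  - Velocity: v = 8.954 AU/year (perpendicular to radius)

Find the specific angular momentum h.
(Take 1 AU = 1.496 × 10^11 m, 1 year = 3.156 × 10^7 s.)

Convert to SI: r = 0.06117 AU = 9.15103e+09 m; v = 8.954 AU/year = 42443.5 m/s.
With v perpendicular to r, h = r · v.
h = 9.15103e+09 · 42443.5 m²/s ≈ 3.884e+14 m²/s.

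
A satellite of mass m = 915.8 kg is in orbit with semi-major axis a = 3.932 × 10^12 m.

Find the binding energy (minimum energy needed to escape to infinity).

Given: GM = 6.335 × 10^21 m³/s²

Total orbital energy is E = −GMm/(2a); binding energy is E_bind = −E = GMm/(2a).
E_bind = 6.335e+21 · 915.8 / (2 · 3.932e+12) J ≈ 7.377e+11 J = 737.7 GJ.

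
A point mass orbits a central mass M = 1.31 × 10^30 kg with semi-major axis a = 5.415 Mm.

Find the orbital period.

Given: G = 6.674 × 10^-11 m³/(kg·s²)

Convert to SI: a = 5.415 Mm = 5.415e+06 m.
GM = G · M = 6.674e-11 · 1.31e+30 = 8.74294e+19 m³/s².
Kepler's third law: T = 2π √(a³ / GM).
Substituting a = 5.415e+06 m and GM = 8.74294e+19 m³/s²:
T = 2π √((5.415e+06)³ / 8.74294e+19) s
T ≈ 8.467 s = 8.467 seconds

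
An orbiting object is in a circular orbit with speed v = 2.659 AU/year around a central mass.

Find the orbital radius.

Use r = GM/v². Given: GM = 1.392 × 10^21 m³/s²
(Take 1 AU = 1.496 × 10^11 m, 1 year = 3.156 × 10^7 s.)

Convert to SI: v = 2.659 AU/year = 12604.1 m/s.
For a circular orbit, v² = GM / r, so r = GM / v².
r = 1.392e+21 / (12604.1)² m ≈ 8.762e+12 m = 58.57 AU.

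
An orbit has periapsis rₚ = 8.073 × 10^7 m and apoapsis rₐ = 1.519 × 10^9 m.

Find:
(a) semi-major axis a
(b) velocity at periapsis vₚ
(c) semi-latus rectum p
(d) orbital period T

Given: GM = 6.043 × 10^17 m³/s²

(a) a = (rₚ + rₐ)/2 = (8.073e+07 + 1.519e+09)/2 ≈ 7.999e+08 m
(b) With a = (rₚ + rₐ)/2 = 7.99865e+08 m, vₚ = √(GM (2/rₚ − 1/a)) = √(6.043e+17 · (2/8.073e+07 − 1/7.99865e+08)) m/s ≈ 1.192e+05 m/s
(c) From a = (rₚ + rₐ)/2 = 7.99865e+08 m and e = (rₐ − rₚ)/(rₐ + rₚ) = 0.89907, p = a(1 − e²) = 7.99865e+08 · (1 − (0.89907)²) ≈ 1.533e+08 m
(d) With a = (rₚ + rₐ)/2 = 7.99865e+08 m, T = 2π √(a³/GM) = 2π √((7.99865e+08)³/6.043e+17) s ≈ 1.828e+05 s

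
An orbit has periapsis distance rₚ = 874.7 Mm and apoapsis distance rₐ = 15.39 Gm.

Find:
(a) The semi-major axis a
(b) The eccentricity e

Convert to SI: rₚ = 874.7 Mm = 8.747e+08 m; rₐ = 15.39 Gm = 1.539e+10 m.
(a) a = (rₚ + rₐ) / 2 = (8.747e+08 + 1.539e+10) / 2 ≈ 8.132e+09 m = 8.132 Gm.
(b) e = (rₐ − rₚ) / (rₐ + rₚ) = (1.539e+10 − 8.747e+08) / (1.539e+10 + 8.747e+08) ≈ 0.8924.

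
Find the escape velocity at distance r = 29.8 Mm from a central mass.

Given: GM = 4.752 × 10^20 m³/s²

Convert to SI: r = 29.8 Mm = 2.98e+07 m.
Escape velocity comes from setting total energy to zero: ½v² − GM/r = 0 ⇒ v_esc = √(2GM / r).
v_esc = √(2 · 4.752e+20 / 2.98e+07) m/s ≈ 5.647e+06 m/s = 5647 km/s.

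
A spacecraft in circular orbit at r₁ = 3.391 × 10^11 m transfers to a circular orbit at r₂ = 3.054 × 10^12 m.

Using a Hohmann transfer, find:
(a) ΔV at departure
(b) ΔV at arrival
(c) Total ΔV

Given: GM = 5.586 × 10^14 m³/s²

Transfer semi-major axis: a_t = (r₁ + r₂)/2 = (3.391e+11 + 3.054e+12)/2 = 1.69655e+12 m.
Circular speeds: v₁ = √(GM/r₁) = 40.587 m/s, v₂ = √(GM/r₂) = 13.5243 m/s.
Transfer speeds (vis-viva v² = GM(2/r − 1/a_t)): v₁ᵗ = 54.455 m/s, v₂ᵗ = 6.04639 m/s.
(a) ΔV₁ = |v₁ᵗ − v₁| ≈ 13.87 m/s = 13.87 m/s.
(b) ΔV₂ = |v₂ − v₂ᵗ| ≈ 7.478 m/s = 7.478 m/s.
(c) ΔV_total = ΔV₁ + ΔV₂ ≈ 21.35 m/s = 21.35 m/s.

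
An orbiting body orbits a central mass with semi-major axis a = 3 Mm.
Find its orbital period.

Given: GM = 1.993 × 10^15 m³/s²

Convert to SI: a = 3 Mm = 3e+06 m.
Kepler's third law: T = 2π √(a³ / GM).
Substituting a = 3e+06 m and GM = 1.993e+15 m³/s²:
T = 2π √((3e+06)³ / 1.993e+15) s
T ≈ 731.3 s = 12.19 minutes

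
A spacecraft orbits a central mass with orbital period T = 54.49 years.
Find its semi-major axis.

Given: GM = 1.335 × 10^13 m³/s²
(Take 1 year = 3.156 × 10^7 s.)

Convert to SI: T = 54.49 years = 1.7197e+09 s.
Invert Kepler's third law: a = (GM · T² / (4π²))^(1/3).
Substituting T = 1.7197e+09 s and GM = 1.335e+13 m³/s²:
a = (1.335e+13 · (1.7197e+09)² / (4π²))^(1/3) m
a ≈ 1e+10 m = 10 Gm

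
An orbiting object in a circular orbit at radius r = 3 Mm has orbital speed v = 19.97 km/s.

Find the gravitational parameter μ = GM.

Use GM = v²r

Convert to SI: r = 3 Mm = 3e+06 m; v = 19.97 km/s = 19970 m/s.
For a circular orbit v² = GM/r, so GM = v² · r.
GM = (19970)² · 3e+06 m³/s² ≈ 1.196e+15 m³/s² = 1.196 × 10^15 m³/s².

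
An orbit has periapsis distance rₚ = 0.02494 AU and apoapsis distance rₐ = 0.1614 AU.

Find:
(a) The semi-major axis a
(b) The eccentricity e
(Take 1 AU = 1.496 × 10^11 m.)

Convert to SI: rₚ = 0.02494 AU = 3.73102e+09 m; rₐ = 0.1614 AU = 2.41454e+10 m.
(a) a = (rₚ + rₐ) / 2 = (3.73102e+09 + 2.41454e+10) / 2 ≈ 1.394e+10 m = 0.09317 AU.
(b) e = (rₐ − rₚ) / (rₐ + rₚ) = (2.41454e+10 − 3.73102e+09) / (2.41454e+10 + 3.73102e+09) ≈ 0.7323.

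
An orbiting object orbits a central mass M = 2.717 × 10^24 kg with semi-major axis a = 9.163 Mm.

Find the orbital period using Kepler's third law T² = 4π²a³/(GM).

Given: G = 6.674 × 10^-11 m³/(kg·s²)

Convert to SI: a = 9.163 Mm = 9.163e+06 m.
GM = G · M = 6.674e-11 · 2.717e+24 = 1.81333e+14 m³/s².
Kepler's third law: T = 2π √(a³ / GM).
Substituting a = 9.163e+06 m and GM = 1.81333e+14 m³/s²:
T = 2π √((9.163e+06)³ / 1.81333e+14) s
T ≈ 1.294e+04 s = 3.595 hours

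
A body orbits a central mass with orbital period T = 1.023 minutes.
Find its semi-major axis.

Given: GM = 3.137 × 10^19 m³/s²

Convert to SI: T = 1.023 minutes = 61.38 s.
Invert Kepler's third law: a = (GM · T² / (4π²))^(1/3).
Substituting T = 61.38 s and GM = 3.137e+19 m³/s²:
a = (3.137e+19 · (61.38)² / (4π²))^(1/3) m
a ≈ 1.441e+07 m = 14.41 Mm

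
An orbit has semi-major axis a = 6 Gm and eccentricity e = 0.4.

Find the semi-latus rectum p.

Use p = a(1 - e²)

Convert to SI: a = 6 Gm = 6e+09 m.
p = a (1 − e²).
p = 6e+09 · (1 − (0.4)²) = 6e+09 · 0.84 ≈ 5.04e+09 m = 5.04 Gm.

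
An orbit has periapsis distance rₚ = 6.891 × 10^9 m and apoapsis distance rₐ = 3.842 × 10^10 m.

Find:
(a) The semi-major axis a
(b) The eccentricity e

(a) a = (rₚ + rₐ) / 2 = (6.891e+09 + 3.842e+10) / 2 ≈ 2.266e+10 m = 2.266 × 10^10 m.
(b) e = (rₐ − rₚ) / (rₐ + rₚ) = (3.842e+10 − 6.891e+09) / (3.842e+10 + 6.891e+09) ≈ 0.6958.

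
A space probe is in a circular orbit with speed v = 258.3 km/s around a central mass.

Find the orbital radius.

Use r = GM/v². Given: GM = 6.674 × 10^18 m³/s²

Convert to SI: v = 258.3 km/s = 258300 m/s.
For a circular orbit, v² = GM / r, so r = GM / v².
r = 6.674e+18 / (258300)² m ≈ 1e+08 m = 100 Mm.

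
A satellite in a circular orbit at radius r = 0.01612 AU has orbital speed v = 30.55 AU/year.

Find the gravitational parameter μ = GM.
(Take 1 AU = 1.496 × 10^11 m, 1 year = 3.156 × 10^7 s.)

Convert to SI: r = 0.01612 AU = 2.41155e+09 m; v = 30.55 AU/year = 144812 m/s.
For a circular orbit v² = GM/r, so GM = v² · r.
GM = (144812)² · 2.41155e+09 m³/s² ≈ 5.057e+19 m³/s² = 5.057 × 10^19 m³/s².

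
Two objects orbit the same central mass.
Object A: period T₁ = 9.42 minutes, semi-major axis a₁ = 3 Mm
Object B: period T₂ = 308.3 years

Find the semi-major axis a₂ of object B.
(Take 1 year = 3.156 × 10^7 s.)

Convert to SI: T₁ = 9.42 minutes = 565.2 s; a₁ = 3 Mm = 3e+06 m; T₂ = 308.3 years = 9.72995e+09 s.
Kepler's third law: (T₁/T₂)² = (a₁/a₂)³ ⇒ a₂ = a₁ · (T₂/T₁)^(2/3).
T₂/T₁ = 9.72995e+09 / 565.2 = 1.72151e+07.
a₂ = 3e+06 · (1.72151e+07)^(2/3) m ≈ 2e+11 m = 200 Gm.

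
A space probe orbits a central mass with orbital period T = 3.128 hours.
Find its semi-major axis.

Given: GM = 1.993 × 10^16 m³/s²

Convert to SI: T = 3.128 hours = 11260.8 s.
Invert Kepler's third law: a = (GM · T² / (4π²))^(1/3).
Substituting T = 11260.8 s and GM = 1.993e+16 m³/s²:
a = (1.993e+16 · (11260.8)² / (4π²))^(1/3) m
a ≈ 4e+07 m = 40 Mm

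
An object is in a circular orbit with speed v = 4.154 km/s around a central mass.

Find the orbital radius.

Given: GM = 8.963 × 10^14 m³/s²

Convert to SI: v = 4.154 km/s = 4154 m/s.
For a circular orbit, v² = GM / r, so r = GM / v².
r = 8.963e+14 / (4154)² m ≈ 5.194e+07 m = 51.94 Mm.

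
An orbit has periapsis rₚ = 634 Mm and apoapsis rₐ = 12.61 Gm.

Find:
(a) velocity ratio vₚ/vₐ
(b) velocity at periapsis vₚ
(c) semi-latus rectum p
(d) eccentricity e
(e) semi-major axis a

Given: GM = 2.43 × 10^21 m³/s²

Convert to SI: rₚ = 634 Mm = 6.34e+08 m; rₐ = 12.61 Gm = 1.261e+10 m.
(a) Conservation of angular momentum (rₚvₚ = rₐvₐ) gives vₚ/vₐ = rₐ/rₚ = 1.261e+10/6.34e+08 ≈ 19.89
(b) With a = (rₚ + rₐ)/2 = 6.622e+09 m, vₚ = √(GM (2/rₚ − 1/a)) = √(2.43e+21 · (2/6.34e+08 − 1/6.622e+09)) m/s ≈ 2.702e+06 m/s
(c) From a = (rₚ + rₐ)/2 = 6.622e+09 m and e = (rₐ − rₚ)/(rₐ + rₚ) = 0.904259, p = a(1 − e²) = 6.622e+09 · (1 − (0.904259)²) ≈ 1.207e+09 m
(d) e = (rₐ − rₚ)/(rₐ + rₚ) = (1.261e+10 − 6.34e+08)/(1.261e+10 + 6.34e+08) ≈ 0.9043
(e) a = (rₚ + rₐ)/2 = (6.34e+08 + 1.261e+10)/2 ≈ 6.622e+09 m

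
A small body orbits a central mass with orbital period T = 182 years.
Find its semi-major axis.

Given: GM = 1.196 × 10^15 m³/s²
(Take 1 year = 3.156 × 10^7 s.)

Convert to SI: T = 182 years = 5.74392e+09 s.
Invert Kepler's third law: a = (GM · T² / (4π²))^(1/3).
Substituting T = 5.74392e+09 s and GM = 1.196e+15 m³/s²:
a = (1.196e+15 · (5.74392e+09)² / (4π²))^(1/3) m
a ≈ 9.998e+10 m = 99.98 Gm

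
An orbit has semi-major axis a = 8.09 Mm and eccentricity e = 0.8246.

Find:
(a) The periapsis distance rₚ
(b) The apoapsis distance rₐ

Convert to SI: a = 8.09 Mm = 8.09e+06 m.
(a) rₚ = a(1 − e) = 8.09e+06 · (1 − 0.8246) = 8.09e+06 · 0.1754 ≈ 1.419e+06 m = 1.419 Mm.
(b) rₐ = a(1 + e) = 8.09e+06 · (1 + 0.8246) = 8.09e+06 · 1.8246 ≈ 1.476e+07 m = 14.76 Mm.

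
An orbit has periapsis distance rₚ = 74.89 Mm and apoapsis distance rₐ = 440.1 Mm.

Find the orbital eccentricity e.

Convert to SI: rₚ = 74.89 Mm = 7.489e+07 m; rₐ = 440.1 Mm = 4.401e+08 m.
e = (rₐ − rₚ) / (rₐ + rₚ).
e = (4.401e+08 − 7.489e+07) / (4.401e+08 + 7.489e+07) = 3.6521e+08 / 5.1499e+08 ≈ 0.7092.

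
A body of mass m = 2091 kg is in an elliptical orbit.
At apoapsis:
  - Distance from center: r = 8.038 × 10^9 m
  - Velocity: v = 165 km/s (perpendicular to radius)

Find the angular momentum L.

Convert to SI: v = 165 km/s = 165000 m/s.
Since v is perpendicular to r, L = m · v · r.
L = 2091 · 165000 · 8.038e+09 kg·m²/s ≈ 2.773e+18 kg·m²/s.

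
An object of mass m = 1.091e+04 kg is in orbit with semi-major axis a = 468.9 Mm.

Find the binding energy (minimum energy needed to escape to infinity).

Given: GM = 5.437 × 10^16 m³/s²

Convert to SI: a = 468.9 Mm = 4.689e+08 m.
Total orbital energy is E = −GMm/(2a); binding energy is E_bind = −E = GMm/(2a).
E_bind = 5.437e+16 · 1.091e+04 / (2 · 4.689e+08) J ≈ 6.325e+11 J = 632.5 GJ.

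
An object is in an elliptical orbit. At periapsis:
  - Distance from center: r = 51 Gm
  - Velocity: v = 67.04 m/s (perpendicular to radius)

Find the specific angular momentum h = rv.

Convert to SI: r = 51 Gm = 5.1e+10 m.
With v perpendicular to r, h = r · v.
h = 5.1e+10 · 67.04 m²/s ≈ 3.419e+12 m²/s.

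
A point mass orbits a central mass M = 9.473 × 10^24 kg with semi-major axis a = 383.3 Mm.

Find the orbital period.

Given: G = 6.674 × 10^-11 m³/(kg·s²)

Convert to SI: a = 383.3 Mm = 3.833e+08 m.
GM = G · M = 6.674e-11 · 9.473e+24 = 6.32228e+14 m³/s².
Kepler's third law: T = 2π √(a³ / GM).
Substituting a = 3.833e+08 m and GM = 6.32228e+14 m³/s²:
T = 2π √((3.833e+08)³ / 6.32228e+14) s
T ≈ 1.875e+06 s = 21.7 days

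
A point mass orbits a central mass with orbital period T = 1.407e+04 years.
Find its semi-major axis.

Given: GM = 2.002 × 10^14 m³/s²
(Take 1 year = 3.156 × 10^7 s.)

Convert to SI: T = 1.407e+04 years = 4.44049e+11 s.
Invert Kepler's third law: a = (GM · T² / (4π²))^(1/3).
Substituting T = 4.44049e+11 s and GM = 2.002e+14 m³/s²:
a = (2.002e+14 · (4.44049e+11)² / (4π²))^(1/3) m
a ≈ 1e+12 m = 1000 Gm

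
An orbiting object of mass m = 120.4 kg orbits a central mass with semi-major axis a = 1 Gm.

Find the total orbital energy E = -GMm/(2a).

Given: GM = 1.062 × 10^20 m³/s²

Convert to SI: a = 1 Gm = 1e+09 m.
E = −GMm / (2a).
E = −1.062e+20 · 120.4 / (2 · 1e+09) J ≈ -6.393e+12 J = -6.393 TJ.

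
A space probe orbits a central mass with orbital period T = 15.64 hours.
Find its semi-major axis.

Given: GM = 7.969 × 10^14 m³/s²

Convert to SI: T = 15.64 hours = 56304 s.
Invert Kepler's third law: a = (GM · T² / (4π²))^(1/3).
Substituting T = 56304 s and GM = 7.969e+14 m³/s²:
a = (7.969e+14 · (56304)² / (4π²))^(1/3) m
a ≈ 4e+07 m = 40 Mm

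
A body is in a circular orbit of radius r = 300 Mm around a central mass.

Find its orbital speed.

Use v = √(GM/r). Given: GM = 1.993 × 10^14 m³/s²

Convert to SI: r = 300 Mm = 3e+08 m.
For a circular orbit, gravity supplies the centripetal force, so v = √(GM / r).
v = √(1.993e+14 / 3e+08) m/s ≈ 815.1 m/s = 815.1 m/s.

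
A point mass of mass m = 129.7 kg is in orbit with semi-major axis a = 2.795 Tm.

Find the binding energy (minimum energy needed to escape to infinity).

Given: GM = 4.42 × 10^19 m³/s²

Convert to SI: a = 2.795 Tm = 2.795e+12 m.
Total orbital energy is E = −GMm/(2a); binding energy is E_bind = −E = GMm/(2a).
E_bind = 4.42e+19 · 129.7 / (2 · 2.795e+12) J ≈ 1.026e+09 J = 1.026 GJ.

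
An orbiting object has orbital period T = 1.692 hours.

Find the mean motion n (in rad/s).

Convert to SI: T = 1.692 hours = 6091.2 s.
n = 2π / T.
n = 2π / 6091.2 s ≈ 0.001032 rad/s.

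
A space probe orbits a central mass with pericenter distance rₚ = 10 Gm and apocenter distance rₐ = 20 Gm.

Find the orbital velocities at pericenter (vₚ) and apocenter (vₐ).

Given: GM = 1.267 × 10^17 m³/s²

Convert to SI: rₚ = 10 Gm = 1e+10 m; rₐ = 20 Gm = 2e+10 m.
Use the vis-viva equation v² = GM(2/r − 1/a) with a = (rₚ + rₐ)/2 = (1e+10 + 2e+10)/2 = 1.5e+10 m.
vₚ = √(GM · (2/rₚ − 1/a)) = √(1.267e+17 · (2/1e+10 − 1/1.5e+10)) m/s ≈ 4110 m/s = 4.11 km/s.
vₐ = √(GM · (2/rₐ − 1/a)) = √(1.267e+17 · (2/2e+10 − 1/1.5e+10)) m/s ≈ 2055 m/s = 2.055 km/s.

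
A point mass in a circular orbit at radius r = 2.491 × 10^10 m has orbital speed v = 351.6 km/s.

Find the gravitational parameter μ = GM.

Convert to SI: v = 351.6 km/s = 351600 m/s.
For a circular orbit v² = GM/r, so GM = v² · r.
GM = (351600)² · 2.491e+10 m³/s² ≈ 3.079e+21 m³/s² = 3.079 × 10^21 m³/s².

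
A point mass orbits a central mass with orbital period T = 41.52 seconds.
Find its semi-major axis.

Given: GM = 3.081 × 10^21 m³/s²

Invert Kepler's third law: a = (GM · T² / (4π²))^(1/3).
Substituting T = 41.52 s and GM = 3.081e+21 m³/s²:
a = (3.081e+21 · (41.52)² / (4π²))^(1/3) m
a ≈ 5.124e+07 m = 5.124 × 10^7 m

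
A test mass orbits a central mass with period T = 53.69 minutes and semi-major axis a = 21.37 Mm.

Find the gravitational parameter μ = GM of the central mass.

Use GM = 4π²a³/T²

Convert to SI: T = 53.69 minutes = 3221.4 s; a = 21.37 Mm = 2.137e+07 m.
GM = 4π² · a³ / T².
GM = 4π² · (2.137e+07)³ / (3221.4)² m³/s² ≈ 3.713e+16 m³/s² = 3.713 × 10^16 m³/s².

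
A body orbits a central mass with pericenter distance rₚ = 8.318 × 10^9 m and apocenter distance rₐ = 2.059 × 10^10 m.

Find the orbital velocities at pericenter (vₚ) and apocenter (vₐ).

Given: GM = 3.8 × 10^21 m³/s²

Use the vis-viva equation v² = GM(2/r − 1/a) with a = (rₚ + rₐ)/2 = (8.318e+09 + 2.059e+10)/2 = 1.4454e+10 m.
vₚ = √(GM · (2/rₚ − 1/a)) = √(3.8e+21 · (2/8.318e+09 − 1/1.4454e+10)) m/s ≈ 8.067e+05 m/s = 806.7 km/s.
vₐ = √(GM · (2/rₐ − 1/a)) = √(3.8e+21 · (2/2.059e+10 − 1/1.4454e+10)) m/s ≈ 3.259e+05 m/s = 325.9 km/s.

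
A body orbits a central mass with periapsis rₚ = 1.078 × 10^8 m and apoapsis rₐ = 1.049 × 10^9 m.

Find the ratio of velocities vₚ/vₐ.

Conservation of angular momentum gives rₚvₚ = rₐvₐ, so vₚ/vₐ = rₐ/rₚ.
vₚ/vₐ = 1.049e+09 / 1.078e+08 ≈ 9.731.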